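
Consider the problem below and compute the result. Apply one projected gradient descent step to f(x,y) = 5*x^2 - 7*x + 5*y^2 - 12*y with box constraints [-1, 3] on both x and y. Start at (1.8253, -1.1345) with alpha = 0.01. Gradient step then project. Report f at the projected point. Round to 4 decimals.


Step 1: Compute gradient at (1.8253, -1.1345).
grad_x = 2*5*1.8253 - 7 = 11.253
grad_y = 2*5*-1.1345 - 12 = -23.345
Step 2: Gradient step.
x_raw = 1.8253 - 0.01*11.253 = 1.7128
y_raw = -1.1345 - 0.01*-23.345 = -0.9011
Step 3: Project onto [-1, 3].
x_proj = clip(1.7128) = 1.7128
y_proj = clip(-0.9011) = -0.9011
Step 4: Evaluate f.
f(1.7128, -0.9011) = 17.5506


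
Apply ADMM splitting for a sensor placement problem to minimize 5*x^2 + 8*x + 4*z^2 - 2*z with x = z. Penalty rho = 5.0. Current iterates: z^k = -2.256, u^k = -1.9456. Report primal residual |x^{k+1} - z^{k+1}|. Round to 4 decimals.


ADMM iteration with rho = 5.0, z^k = -2.256, u^k = -1.9456
Step 1: x-update.
Minimize 5*x^2 + 8*x + (5.0/2)*(x + 2.256 - 1.9456)^2
FOC: (2*5 + 5.0)*x = -8 + 5.0*(-2.256 + 1.9456)
x^{k+1} = -0.6368
Step 2: z-update.
Minimize 4*z^2 - 2*z + (5.0/2)*(-0.6368 - z - 1.9456)^2
FOC: (2*4 + 5.0)*z = 2 + 5.0*(-0.6368 - 1.9456)
z^{k+1} = -0.8394
Step 3: u-update.
u^{k+1} = -1.9456 - 0.6368 + 0.8394 = -1.743
Step 4: Primal residual = |-0.6368 + 0.8394| = 0.2026


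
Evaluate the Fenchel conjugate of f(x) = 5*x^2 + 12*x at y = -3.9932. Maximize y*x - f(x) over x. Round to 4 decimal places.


f*(y) = sup_x {y*x - a*x^2 - b*x} = sup_x {(y-b)*x - a*x^2}
FOC: (y - b) - 2a*x = 0 => x* = (y - b)/(2a)
x* = (-3.9932 - 12)/(2*5) = -1.5993
f*(-3.9932) = (y-b)^2/(4a) = (-3.9932 - 12)^2/(4*5)
= 255.7824/20 = 12.7891


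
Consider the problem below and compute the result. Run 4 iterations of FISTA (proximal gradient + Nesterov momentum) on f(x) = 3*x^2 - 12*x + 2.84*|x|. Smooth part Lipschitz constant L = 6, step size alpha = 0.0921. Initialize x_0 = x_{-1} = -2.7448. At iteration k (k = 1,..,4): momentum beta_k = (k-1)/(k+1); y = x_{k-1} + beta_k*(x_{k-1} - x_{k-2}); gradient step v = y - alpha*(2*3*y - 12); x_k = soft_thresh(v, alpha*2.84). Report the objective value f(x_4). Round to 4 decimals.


FISTA on f(x) = 3*x^2 - 12*x + 2.84*|x|
L = 6, alpha = 0.0921
Iteration 1: beta = 0.0, y = -2.7448 + 0.0*(-2.7448 + 2.7448) = -2.7448
  grad(y) = -28.4688, v = y - alpha*grad = -0.1228
  prox(v) = soft_thresh(-0.1228, 0.2616) = 0.0
Iteration 2: beta = 0.3333, y = 0.0 + 0.3333*(0.0 + 2.7448) = 0.9149
  grad(y) = -6.5104, v = y - alpha*grad = 1.5145
  prox(v) = soft_thresh(1.5145, 0.2616) = 1.253
Iteration 3: beta = 0.5, y = 1.253 + 0.5*(1.253 - 0.0) = 1.8795
  grad(y) = -0.7232, v = y - alpha*grad = 1.9461
  prox(v) = soft_thresh(1.9461, 0.2616) = 1.6845
Iteration 4: beta = 0.6, y = 1.6845 + 0.6*(1.6845 - 1.253) = 1.9434
  grad(y) = -0.3394, v = y - alpha*grad = 1.9747
  prox(v) = soft_thresh(1.9747, 0.2616) = 1.7131
f(x_4) = 3*1.7131^2 - 12*1.7131 + 2.84*|1.7131| = -6.8878


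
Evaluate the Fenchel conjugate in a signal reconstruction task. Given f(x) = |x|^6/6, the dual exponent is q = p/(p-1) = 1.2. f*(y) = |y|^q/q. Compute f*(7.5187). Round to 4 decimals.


The conjugate exponent q satisfies 1/p + 1/q = 1.
p = 6, so q = 6/(6 - 1) = 1.2
|y|^q = 7.5187^1.2 = 11.2557
f*(7.5187) = 11.2557 / 1.2 = 9.3797


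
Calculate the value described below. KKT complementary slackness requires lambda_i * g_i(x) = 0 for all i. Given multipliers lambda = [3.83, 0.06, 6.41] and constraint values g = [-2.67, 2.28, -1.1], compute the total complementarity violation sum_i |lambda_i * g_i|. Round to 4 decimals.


KKT complementary slackness check:
lambda_1 * g_1 = 3.83 * -2.67 = -10.2261
lambda_2 * g_2 = 0.06 * 2.28 = 0.1368
lambda_3 * g_3 = 6.41 * -1.1 = -7.051
Total violation = 10.2261 + 0.1368 + 7.051 = 17.4139


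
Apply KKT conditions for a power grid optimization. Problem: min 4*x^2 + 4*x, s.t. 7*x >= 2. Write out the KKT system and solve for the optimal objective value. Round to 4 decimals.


Step 1: Try lambda = 0 (constraint inactive).
x_unc = -4/(2*4) = -0.5
Check: 7*-0.5 = -3.5 < 2 -- violated!
Step 2: Constraint must be active: 7*x = 2
x* = 2/7 = 0.2857 (rounded; the exact value 2/7 is used below)
lambda = (2*4*(2/7) + 4)/7 = 0.898
Step 3: Compute optimal value.
f(x*) = 4*(2/7)^2 + 4*(2/7) = 1.4694


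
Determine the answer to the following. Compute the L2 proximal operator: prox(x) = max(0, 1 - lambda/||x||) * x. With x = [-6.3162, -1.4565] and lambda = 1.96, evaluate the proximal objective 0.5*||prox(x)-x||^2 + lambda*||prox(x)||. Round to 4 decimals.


Step 1: Compute ||x||.
||x|| = 6.482
Step 2: Compute scaling factor.
scale = max(0, 1 - 1.96/6.482) = 0.6976
Step 3: prox(x) = [-4.4063, -1.0161]
||prox(x)|| = 4.522
Step 4: Proximal objective.
0.5*||prox-x||^2 = 1.9208
lambda*||prox|| = 8.8631
Total = 10.7838


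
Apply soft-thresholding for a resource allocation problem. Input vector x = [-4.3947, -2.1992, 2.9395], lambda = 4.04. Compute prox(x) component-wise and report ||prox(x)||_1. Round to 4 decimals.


Soft-thresholding with lambda = 4.04:
prox(-4.3947) = sign(-4.3947)*max(|-4.3947| - 4.04, 0) = -0.3547
prox(-2.1992) = sign(-2.1992)*max(|-2.1992| - 4.04, 0) = 0.0
prox(2.9395) = sign(2.9395)*max(|2.9395| - 4.04, 0) = 0.0
prox(x) = [-0.3547, 0.0, 0.0]
||prox(x)||_1 = 0.3547 + 0.0 + 0.0 = 0.3547


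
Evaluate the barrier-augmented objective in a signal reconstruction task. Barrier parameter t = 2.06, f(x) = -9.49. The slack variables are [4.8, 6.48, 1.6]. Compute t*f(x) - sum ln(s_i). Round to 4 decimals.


Step 1: Compute log-barrier.
ln values: [1.5686, 1.8687, 0.47]
phi = -(1.5686 + 1.8687 + 0.47) = -3.9073
Step 2: Compute augmented objective.
t*f(x) = 2.06*-9.49 = -19.5494
Total = -19.5494 - 3.9073 = -23.4567


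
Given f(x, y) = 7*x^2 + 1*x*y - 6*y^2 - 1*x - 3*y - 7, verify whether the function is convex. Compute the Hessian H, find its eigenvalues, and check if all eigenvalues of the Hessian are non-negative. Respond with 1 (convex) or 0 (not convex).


The Hessian of f(x,y) = 7*x^2 + 1*x*y - 6*y^2 - 1*x - 3*y - 7 is:
H = [[14, 1], [1, -12]]
Trace = 14 - 12 = 2
Determinant = 14*-12 - (1)^2 = -169
Discriminant = (2)^2 - 4*-169 = 680.0
Eigenvalues: lambda_1 = -12.0384, lambda_2 = 14.0384
The function is not convex.

0


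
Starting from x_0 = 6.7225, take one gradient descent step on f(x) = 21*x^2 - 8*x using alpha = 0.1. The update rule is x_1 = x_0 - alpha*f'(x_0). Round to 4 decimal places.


We compute the gradient at x_0 and apply the update.
f'(x) = 42*x - 8
f'(6.7225) = 42*6.7225 - 8 = 274.345
x_1 = 6.7225 - 0.1*274.345 = -20.712


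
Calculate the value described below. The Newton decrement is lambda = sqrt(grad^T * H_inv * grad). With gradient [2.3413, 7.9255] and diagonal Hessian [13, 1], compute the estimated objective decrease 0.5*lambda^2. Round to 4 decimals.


Step 1: H is diagonal, so H^(-1) * g = [0.1801, 7.9255].
Step 2: g^T H^(-1) g = sum_i g_i^2 / H_ii
  = (2.3413)^2/13 + (7.9255)^2/1
  = 0.4217 + 62.8136 = 63.2352
Step 3: Objective decrease = 0.5 * g^T H^(-1) g = 31.6176


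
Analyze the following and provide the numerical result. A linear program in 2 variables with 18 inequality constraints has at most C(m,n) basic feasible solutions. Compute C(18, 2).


Each vertex corresponds to some choice of n active constraints out of m, so the number of vertices is at most C(m, n) = m! / (n!(m-n)!).
m = 18, n = 2
Numerator: 18 * 17
Denominator: 2! = 2
C(18, 2) = 153


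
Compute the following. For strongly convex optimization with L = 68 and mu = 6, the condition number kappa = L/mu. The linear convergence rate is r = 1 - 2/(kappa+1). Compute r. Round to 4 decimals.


Step 1: Compute the condition number.
kappa = L/mu = 68/6 = 11.3333
Step 2: Compute the convergence rate.
r = 1 - 2/(kappa + 1) = 1 - 2*mu/(L + mu) = (L - mu)/(L + mu) = 62/74 = 0.8378


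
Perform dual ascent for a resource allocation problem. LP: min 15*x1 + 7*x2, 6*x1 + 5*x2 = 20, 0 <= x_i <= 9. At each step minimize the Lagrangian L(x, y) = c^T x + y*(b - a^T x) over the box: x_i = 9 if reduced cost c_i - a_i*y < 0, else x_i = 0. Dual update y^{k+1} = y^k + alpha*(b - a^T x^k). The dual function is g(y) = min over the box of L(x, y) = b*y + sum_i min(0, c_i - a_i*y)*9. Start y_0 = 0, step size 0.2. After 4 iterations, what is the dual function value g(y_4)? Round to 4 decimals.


Dual ascent for LP: min 15*x1 + 7*x2, 6*x1 + 5*x2 = 20, 0 <= x_i <= 9
Step 1: y^k = 0.0, reduced costs: (15.0, 7.0)
  x^k = (0.0, 0.0), subgradient = b - a^T x = 20.0
  y^{k+1} = 0.0 + 0.2*20.0 = 4.0
Step 2: y^k = 4.0, reduced costs: (-9.0, -13.0)
  x^k = (9.0, 9.0), subgradient = b - a^T x = -79.0
  y^{k+1} = 4.0 + 0.2*-79.0 = -11.8
Step 3: y^k = -11.8, reduced costs: (85.8, 66.0)
  x^k = (0.0, 0.0), subgradient = b - a^T x = 20.0
  y^{k+1} = -11.8 + 0.2*20.0 = -7.8
Step 4: y^k = -7.8, reduced costs: (61.8, 46.0)
  x^k = (0.0, 0.0), subgradient = b - a^T x = 20.0
  y^{k+1} = -7.8 + 0.2*20.0 = -3.8
Dual objective at y_4 = -3.8: reduced costs (37.8, 26.0), box minimizer x = (0.0, 0.0)
g(y_4) = b*y + (c1 - a1*y)*x1 + (c2 - a2*y)*x2 = 20*(-3.8) + 37.8*0.0 + 26.0*0.0 = -76.0 + 0.0 + 0.0 = -76.0


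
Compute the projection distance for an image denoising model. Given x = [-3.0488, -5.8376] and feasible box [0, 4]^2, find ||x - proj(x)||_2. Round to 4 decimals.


Project each component onto [0, 4].
clip(-3.0488) = 0.0, clip(-5.8376) = 0.0
Projection = [0.0, 0.0]
Squared diffs: [9.2952, 34.0776]
Distance = sqrt(43.3728) = 6.5858


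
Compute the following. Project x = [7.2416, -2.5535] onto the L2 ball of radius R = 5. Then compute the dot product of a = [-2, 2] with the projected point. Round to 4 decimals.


Step 1: Compute ||x|| (intermediates to 6 decimals).
||x|| = sqrt(7.2416^2 + (-2.5535)^2) = 7.678615
Step 2: Project.
Since ||x|| > R, scale = R/||x|| = 5/7.678615 = 0.651159, proj(x) = scale * x
proj(x) = [4.715433, -1.662735]
Step 3: Dot product.
a^T * proj(x) = -2*4.715433 + 2*(-1.662735) = -12.7563


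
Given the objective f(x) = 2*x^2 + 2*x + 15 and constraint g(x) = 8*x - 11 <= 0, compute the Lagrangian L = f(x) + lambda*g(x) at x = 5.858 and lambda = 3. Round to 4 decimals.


Step 1: Evaluate f(x).
f(5.858) = 2*5.858^2 + 2*5.858 + 15 = 95.3483
Step 2: Evaluate g(x).
g(5.858) = 8*5.858 - 11 = 35.864
Step 3: Compute Lagrangian.
L = 95.3483 + 3*35.864 = 202.9403


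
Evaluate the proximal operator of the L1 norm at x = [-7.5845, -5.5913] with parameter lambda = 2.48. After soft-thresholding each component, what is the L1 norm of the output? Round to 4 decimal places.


Soft-thresholding with lambda = 2.48:
prox(-7.5845) = sign(-7.5845)*max(|-7.5845| - 2.48, 0) = -5.1045
prox(-5.5913) = sign(-5.5913)*max(|-5.5913| - 2.48, 0) = -3.1113
prox(x) = [-5.1045, -3.1113]
||prox(x)||_1 = 5.1045 + 3.1113 = 8.2158


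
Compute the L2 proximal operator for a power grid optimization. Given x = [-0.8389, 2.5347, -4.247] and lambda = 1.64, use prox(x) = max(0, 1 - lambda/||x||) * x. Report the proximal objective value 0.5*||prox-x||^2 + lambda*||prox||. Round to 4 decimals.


Step 1: Compute ||x||.
||x|| = 5.0165
Step 2: Compute scaling factor.
scale = max(0, 1 - 1.64/5.0165) = 0.6731
Step 3: prox(x) = [-0.5646, 1.7061, -2.8586]
||prox(x)|| = 3.3765
Step 4: Proximal objective.
0.5*||prox-x||^2 = 1.3448
lambda*||prox|| = 5.5375
Total = 6.8823


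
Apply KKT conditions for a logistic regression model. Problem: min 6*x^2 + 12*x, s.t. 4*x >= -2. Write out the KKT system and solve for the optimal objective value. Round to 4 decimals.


Step 1: Try lambda = 0 (constraint inactive).
x_unc = -12/(2*6) = -1.0
Check: 4*-1.0 = -4.0 < -2 -- violated!
Step 2: Constraint must be active: 4*x = -2
x* = -2/4 = -0.5
lambda = (2*6*(-0.5) + 12)/4 = 1.5
Step 3: Compute optimal value.
f(x*) = 6*(-0.5)^2 + 12*(-0.5) = -4.5


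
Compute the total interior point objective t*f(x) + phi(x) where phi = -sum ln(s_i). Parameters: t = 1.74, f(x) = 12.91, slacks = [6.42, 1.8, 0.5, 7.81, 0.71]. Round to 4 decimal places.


Step 1: Compute log-barrier.
ln values: [1.8594, 0.5878, -0.6931, 2.0554, -0.3425]
phi = -(1.8594 + 0.5878 - 0.6931 + 2.0554 - 0.3425) = -3.467
Step 2: Compute augmented objective.
t*f(x) = 1.74*12.91 = 22.4634
Total = 22.4634 - 3.467 = 18.9964


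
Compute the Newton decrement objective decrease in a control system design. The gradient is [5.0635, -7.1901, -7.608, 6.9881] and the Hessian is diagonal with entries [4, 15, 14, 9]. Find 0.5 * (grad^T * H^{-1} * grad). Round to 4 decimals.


Step 1: H is diagonal, so H^(-1) * g = [1.2659, -0.4793, -0.5434, 0.7765].
Step 2: g^T H^(-1) g = sum_i g_i^2 / H_ii
  = (5.0635)^2/4 + (-7.1901)^2/15 + (-7.608)^2/14 + (6.9881)^2/9
  = 6.4098 + 3.4465 + 4.1344 + 5.4259 = 19.4166
Step 3: Objective decrease = 0.5 * g^T H^(-1) g = 9.7083


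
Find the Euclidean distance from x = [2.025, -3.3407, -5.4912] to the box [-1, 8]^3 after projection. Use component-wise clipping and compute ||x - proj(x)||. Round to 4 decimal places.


Project each component onto [-1, 8].
clip(2.025) = 2.025, clip(-3.3407) = -1.0, clip(-5.4912) = -1.0
Projection = [2.025, -1.0, -1.0]
Squared diffs: [0.0, 5.4789, 20.1709]
Distance = sqrt(25.6498) = 5.0646


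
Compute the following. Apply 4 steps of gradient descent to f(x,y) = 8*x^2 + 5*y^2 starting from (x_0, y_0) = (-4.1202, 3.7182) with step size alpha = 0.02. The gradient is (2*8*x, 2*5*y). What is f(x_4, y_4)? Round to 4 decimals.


Gradient descent on f(x,y) = 8*x^2 + 5*y^2.
Starting point: (-4.1202, 3.7182), alpha = 0.02
Step 1: grad_x = 2*8*-4.1202 = -65.9232, grad_y = 2*5*3.7182 = 37.182
  x_1 = -4.1202 - 0.02*-65.9232 = -2.8017
  y_1 = 3.7182 - 0.02*37.182 = 2.9746
Step 2: grad_x = 2*8*-2.8017 = -44.8278, grad_y = 2*5*2.9746 = 29.7456
  x_2 = -2.8017 - 0.02*-44.8278 = -1.9052
  y_2 = 2.9746 - 0.02*29.7456 = 2.3796
Step 3: grad_x = 2*8*-1.9052 = -30.4829, grad_y = 2*5*2.3796 = 23.7965
  x_3 = -1.9052 - 0.02*-30.4829 = -1.2955
  y_3 = 2.3796 - 0.02*23.7965 = 1.9037
Step 4: grad_x = 2*8*-1.2955 = -20.7284, grad_y = 2*5*1.9037 = 19.0372
  x_4 = -1.2955 - 0.02*-20.7284 = -0.881
  y_4 = 1.9037 - 0.02*19.0372 = 1.523
f(-0.881, 1.523) = 8*(-0.881)^2 + 5*1.523^2 = 17.8059


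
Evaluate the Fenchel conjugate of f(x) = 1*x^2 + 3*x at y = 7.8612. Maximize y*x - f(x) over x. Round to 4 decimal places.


f*(y) = sup_x {y*x - a*x^2 - b*x} = sup_x {(y-b)*x - a*x^2}
FOC: (y - b) - 2a*x = 0 => x* = (y - b)/(2a)
x* = (7.8612 - 3)/(2*1) = 2.4306
f*(7.8612) = (y-b)^2/(4a) = (7.8612 - 3)^2/(4*1)
= 23.6313/4 = 5.9078


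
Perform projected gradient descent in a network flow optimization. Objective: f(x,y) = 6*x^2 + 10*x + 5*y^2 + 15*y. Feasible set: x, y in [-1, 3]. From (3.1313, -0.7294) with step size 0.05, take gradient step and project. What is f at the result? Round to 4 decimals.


Step 1: Compute gradient at (3.1313, -0.7294).
grad_x = 2*6*3.1313 + 10 = 47.5756
grad_y = 2*5*-0.7294 + 15 = 7.706
Step 2: Gradient step.
x_raw = 3.1313 - 0.05*47.5756 = 0.7525
y_raw = -0.7294 - 0.05*7.706 = -1.1147
Step 3: Project onto [-1, 3].
x_proj = clip(0.7525) = 0.7525
y_proj = clip(-1.1147) = -1.0
Step 4: Evaluate f.
f(0.7525, -1.0) = 0.9229


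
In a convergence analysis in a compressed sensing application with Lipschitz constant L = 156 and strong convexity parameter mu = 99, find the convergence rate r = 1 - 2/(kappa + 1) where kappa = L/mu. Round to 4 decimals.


Step 1: Compute the condition number.
kappa = L/mu = 156/99 = 1.5758
Step 2: Compute the convergence rate.
r = 1 - 2/(kappa + 1) = 1 - 2*mu/(L + mu) = (L - mu)/(L + mu) = 57/255 = 0.2235


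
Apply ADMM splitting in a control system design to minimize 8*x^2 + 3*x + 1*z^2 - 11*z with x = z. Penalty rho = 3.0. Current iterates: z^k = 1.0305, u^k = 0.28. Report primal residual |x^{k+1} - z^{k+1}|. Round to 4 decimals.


ADMM iteration with rho = 3.0, z^k = 1.0305, u^k = 0.28
Step 1: x-update.
Minimize 8*x^2 + 3*x + (3.0/2)*(x - 1.0305 + 0.28)^2
FOC: (2*8 + 3.0)*x = -3 + 3.0*(1.0305 - 0.28)
x^{k+1} = -0.0394
Step 2: z-update.
Minimize 1*z^2 - 11*z + (3.0/2)*(-0.0394 - z + 0.28)^2
FOC: (2*1 + 3.0)*z = 11 + 3.0*(-0.0394 + 0.28)
z^{k+1} = 2.3444
Step 3: u-update.
u^{k+1} = 0.28 - 0.0394 - 2.3444 = -2.1038
Step 4: Primal residual = |-0.0394 - 2.3444| = 2.3838


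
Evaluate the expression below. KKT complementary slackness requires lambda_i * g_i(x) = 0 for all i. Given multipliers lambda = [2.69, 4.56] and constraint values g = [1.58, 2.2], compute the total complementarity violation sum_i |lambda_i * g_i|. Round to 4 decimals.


KKT complementary slackness check:
lambda_1 * g_1 = 2.69 * 1.58 = 4.2502
lambda_2 * g_2 = 4.56 * 2.2 = 10.032
Total violation = 4.2502 + 10.032 = 14.2822


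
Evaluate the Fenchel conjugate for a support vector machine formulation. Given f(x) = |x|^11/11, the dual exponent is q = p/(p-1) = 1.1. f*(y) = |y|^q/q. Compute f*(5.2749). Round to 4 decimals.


The conjugate exponent q satisfies 1/p + 1/q = 1.
p = 11, so q = 11/(11 - 1) = 1.1
|y|^q = 5.2749^1.1 = 6.2292
f*(5.2749) = 6.2292 / 1.1 = 5.663


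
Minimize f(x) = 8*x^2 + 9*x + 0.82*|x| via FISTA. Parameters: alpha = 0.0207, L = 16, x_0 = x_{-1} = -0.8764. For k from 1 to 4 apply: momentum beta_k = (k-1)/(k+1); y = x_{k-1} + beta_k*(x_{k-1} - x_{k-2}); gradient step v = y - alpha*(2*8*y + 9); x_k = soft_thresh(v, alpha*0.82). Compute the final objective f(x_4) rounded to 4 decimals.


FISTA on f(x) = 8*x^2 + 9*x + 0.82*|x|
L = 16, alpha = 0.0207
Iteration 1: beta = 0.0, y = -0.8764 + 0.0*(-0.8764 + 0.8764) = -0.8764
  grad(y) = -5.0224, v = y - alpha*grad = -0.7724
  prox(v) = soft_thresh(-0.7724, 0.017) = -0.7555
Iteration 2: beta = 0.3333, y = -0.7555 + 0.3333*(-0.7555 + 0.8764) = -0.7151
  grad(y) = -2.4424, v = y - alpha*grad = -0.6646
  prox(v) = soft_thresh(-0.6646, 0.017) = -0.6476
Iteration 3: beta = 0.5, y = -0.6476 + 0.5*(-0.6476 + 0.7555) = -0.5937
  grad(y) = -0.4991, v = y - alpha*grad = -0.5834
  prox(v) = soft_thresh(-0.5834, 0.017) = -0.5664
Iteration 4: beta = 0.6, y = -0.5664 + 0.6*(-0.5664 + 0.6476) = -0.5177
  grad(y) = 0.7176, v = y - alpha*grad = -0.5325
  prox(v) = soft_thresh(-0.5325, 0.017) = -0.5155
f(x_4) = 8*(-0.5155)^2 + 9*(-0.5155) + 0.82*|-0.5155| = -2.0909


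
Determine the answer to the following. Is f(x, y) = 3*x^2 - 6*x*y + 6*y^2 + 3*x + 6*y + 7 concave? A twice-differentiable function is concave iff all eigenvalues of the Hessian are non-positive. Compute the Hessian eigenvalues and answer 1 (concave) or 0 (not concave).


The Hessian of f(x,y) = 3*x^2 - 6*x*y + 6*y^2 + 3*x + 6*y + 7 is:
H = [[6, -6], [-6, 12]]
Trace = 6 + 12 = 18
Determinant = 6*12 - (-6)^2 = 36
Discriminant = (18)^2 - 4*36 = 180.0
Eigenvalues: lambda_1 = 2.2918, lambda_2 = 15.7082
The function is not concave.

0


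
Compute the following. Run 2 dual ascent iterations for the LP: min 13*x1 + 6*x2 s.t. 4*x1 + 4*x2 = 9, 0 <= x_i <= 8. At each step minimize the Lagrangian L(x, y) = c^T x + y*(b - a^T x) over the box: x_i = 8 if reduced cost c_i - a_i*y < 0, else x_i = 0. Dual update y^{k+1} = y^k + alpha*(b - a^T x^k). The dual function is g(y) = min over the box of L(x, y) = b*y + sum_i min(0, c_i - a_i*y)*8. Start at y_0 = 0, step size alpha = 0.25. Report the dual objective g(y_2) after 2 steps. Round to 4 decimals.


Dual ascent for LP: min 13*x1 + 6*x2, 4*x1 + 4*x2 = 9, 0 <= x_i <= 8
Step 1: y^k = 0.0, reduced costs: (13.0, 6.0)
  x^k = (0.0, 0.0), subgradient = b - a^T x = 9.0
  y^{k+1} = 0.0 + 0.25*9.0 = 2.25
Step 2: y^k = 2.25, reduced costs: (4.0, -3.0)
  x^k = (0.0, 8.0), subgradient = b - a^T x = -23.0
  y^{k+1} = 2.25 + 0.25*-23.0 = -3.5
Dual objective at y_2 = -3.5: reduced costs (27.0, 20.0), box minimizer x = (0.0, 0.0)
g(y_2) = b*y + (c1 - a1*y)*x1 + (c2 - a2*y)*x2 = 9*(-3.5) + 27.0*0.0 + 20.0*0.0 = -31.5 + 0.0 + 0.0 = -31.5


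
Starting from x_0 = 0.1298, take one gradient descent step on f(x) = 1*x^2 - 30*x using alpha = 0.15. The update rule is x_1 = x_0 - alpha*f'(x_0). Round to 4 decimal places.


We compute the gradient at x_0 and apply the update.
f'(x) = 2*x - 30
f'(0.1298) = 2*0.1298 - 30 = -29.7404
x_1 = 0.1298 - 0.15*-29.7404 = 4.5909


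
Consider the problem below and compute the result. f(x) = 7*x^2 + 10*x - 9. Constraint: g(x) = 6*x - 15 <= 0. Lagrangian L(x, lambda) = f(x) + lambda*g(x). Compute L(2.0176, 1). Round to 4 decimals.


Step 1: Evaluate f(x).
f(2.0176) = 7*2.0176^2 + 10*2.0176 - 9 = 39.671
Step 2: Evaluate g(x).
g(2.0176) = 6*2.0176 - 15 = -2.8944
Step 3: Compute Lagrangian.
L = 39.671 + 1*-2.8944 = 36.7766


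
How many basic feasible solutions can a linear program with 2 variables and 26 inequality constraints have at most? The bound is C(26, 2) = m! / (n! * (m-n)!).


Each vertex corresponds to some choice of n active constraints out of m, so the number of vertices is at most C(m, n) = m! / (n!(m-n)!).
m = 26, n = 2
Numerator: 26 * 25
Denominator: 2! = 2
C(26, 2) = 325


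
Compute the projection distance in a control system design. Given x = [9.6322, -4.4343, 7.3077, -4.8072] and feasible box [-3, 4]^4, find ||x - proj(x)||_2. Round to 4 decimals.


Project each component onto [-3, 4].
clip(9.6322) = 4.0, clip(-4.4343) = -3.0, clip(7.3077) = 4.0, clip(-4.8072) = -3.0
Projection = [4.0, -3.0, 4.0, -3.0]
Squared diffs: [31.7217, 2.0572, 10.9409, 3.266]
Distance = sqrt(47.9858) = 6.9272


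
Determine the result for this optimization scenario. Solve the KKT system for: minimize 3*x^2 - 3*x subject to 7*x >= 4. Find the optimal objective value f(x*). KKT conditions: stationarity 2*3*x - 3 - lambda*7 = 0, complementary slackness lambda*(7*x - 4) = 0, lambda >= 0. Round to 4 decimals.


Step 1: Try lambda = 0 (constraint inactive).
x_unc = 3/(2*3) = 0.5
Check: 7*0.5 = 3.5 < 4 -- violated!
Step 2: Constraint must be active: 7*x = 4
x* = 4/7 = 0.5714 (rounded; the exact value 4/7 is used below)
lambda = (2*3*(4/7) - 3)/7 = 0.0612
Step 3: Compute optimal value.
f(x*) = 3*(4/7)^2 - 3*(4/7) = -0.7347


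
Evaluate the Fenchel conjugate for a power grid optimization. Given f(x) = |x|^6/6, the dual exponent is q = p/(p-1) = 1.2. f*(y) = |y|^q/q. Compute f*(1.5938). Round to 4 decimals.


The conjugate exponent q satisfies 1/p + 1/q = 1.
p = 6, so q = 6/(6 - 1) = 1.2
|y|^q = 1.5938^1.2 = 1.7495
f*(1.5938) = 1.7495 / 1.2 = 1.4579


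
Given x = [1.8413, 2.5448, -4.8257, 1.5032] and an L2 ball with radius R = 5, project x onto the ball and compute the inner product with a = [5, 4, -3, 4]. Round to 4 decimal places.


Step 1: Compute ||x|| (intermediates to 6 decimals).
||x|| = sqrt(1.8413^2 + 2.5448^2 + (-4.8257)^2 + 1.5032^2) = 5.950915
Step 2: Project.
Since ||x|| > R, scale = R/||x|| = 5/5.950915 = 0.840207, proj(x) = scale * x
proj(x) = [1.547073, 2.138159, -4.054587, 1.262999]
Step 3: Dot product.
a^T * proj(x) = 5*1.547073 + 4*2.138159 - 3*(-4.054587) + 4*1.262999 = 33.5038


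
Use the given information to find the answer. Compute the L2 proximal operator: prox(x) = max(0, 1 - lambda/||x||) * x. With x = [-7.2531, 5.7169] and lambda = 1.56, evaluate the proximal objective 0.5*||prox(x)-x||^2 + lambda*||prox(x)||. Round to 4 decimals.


Step 1: Compute ||x||.
||x|| = 9.2353
Step 2: Compute scaling factor.
scale = max(0, 1 - 1.56/9.2353) = 0.8311
Step 3: prox(x) = [-6.0279, 4.7512]
||prox(x)|| = 7.6753
Step 4: Proximal objective.
0.5*||prox-x||^2 = 1.2168
lambda*||prox|| = 11.9735
Total = 13.1902


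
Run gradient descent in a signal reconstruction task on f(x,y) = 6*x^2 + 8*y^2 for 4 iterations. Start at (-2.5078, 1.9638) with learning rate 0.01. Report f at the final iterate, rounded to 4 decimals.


Gradient descent on f(x,y) = 6*x^2 + 8*y^2.
Starting point: (-2.5078, 1.9638), alpha = 0.01
Step 1: grad_x = 2*6*-2.5078 = -30.0936, grad_y = 2*8*1.9638 = 31.4208
  x_1 = -2.5078 - 0.01*-30.0936 = -2.2069
  y_1 = 1.9638 - 0.01*31.4208 = 1.6496
Step 2: grad_x = 2*6*-2.2069 = -26.4824, grad_y = 2*8*1.6496 = 26.3935
  x_2 = -2.2069 - 0.01*-26.4824 = -1.942
  y_2 = 1.6496 - 0.01*26.3935 = 1.3857
Step 3: grad_x = 2*6*-1.942 = -23.3045, grad_y = 2*8*1.3857 = 22.1705
  x_3 = -1.942 - 0.01*-23.3045 = -1.709
  y_3 = 1.3857 - 0.01*22.1705 = 1.164
Step 4: grad_x = 2*6*-1.709 = -20.5079, grad_y = 2*8*1.164 = 18.6232
  x_4 = -1.709 - 0.01*-20.5079 = -1.5039
  y_4 = 1.164 - 0.01*18.6232 = 0.9777
f(-1.5039, 0.9777) = 6*(-1.5039)^2 + 8*0.9777^2 = 21.2181


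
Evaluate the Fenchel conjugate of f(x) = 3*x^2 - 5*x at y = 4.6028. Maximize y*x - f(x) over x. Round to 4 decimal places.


f*(y) = sup_x {y*x - a*x^2 - b*x} = sup_x {(y-b)*x - a*x^2}
FOC: (y - b) - 2a*x = 0 => x* = (y - b)/(2a)
x* = (4.6028 + 5)/(2*3) = 1.6005
f*(4.6028) = (y-b)^2/(4a) = (4.6028 + 5)^2/(4*3)
= 92.2138/12 = 7.6845


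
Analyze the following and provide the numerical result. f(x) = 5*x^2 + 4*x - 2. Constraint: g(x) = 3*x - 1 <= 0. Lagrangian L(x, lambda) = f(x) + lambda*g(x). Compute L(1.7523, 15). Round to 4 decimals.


Step 1: Evaluate f(x).
f(1.7523) = 5*1.7523^2 + 4*1.7523 - 2 = 20.362
Step 2: Evaluate g(x).
g(1.7523) = 3*1.7523 - 1 = 4.2569
Step 3: Compute Lagrangian.
L = 20.362 + 15*4.2569 = 84.2155


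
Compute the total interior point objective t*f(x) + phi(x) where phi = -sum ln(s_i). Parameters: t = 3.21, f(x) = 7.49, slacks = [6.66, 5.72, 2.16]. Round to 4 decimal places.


Step 1: Compute log-barrier.
ln values: [1.8961, 1.744, 0.7701]
phi = -(1.8961 + 1.744 + 0.7701) = -4.4102
Step 2: Compute augmented objective.
t*f(x) = 3.21*7.49 = 24.0429
Total = 24.0429 - 4.4102 = 19.6327


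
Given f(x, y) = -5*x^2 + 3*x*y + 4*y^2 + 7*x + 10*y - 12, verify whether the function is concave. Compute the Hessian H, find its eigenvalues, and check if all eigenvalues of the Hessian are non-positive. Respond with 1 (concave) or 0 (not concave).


The Hessian of f(x,y) = -5*x^2 + 3*x*y + 4*y^2 + 7*x + 10*y - 12 is:
H = [[-10, 3], [3, 8]]
Trace = -10 + 8 = -2
Determinant = -10*8 - (3)^2 = -89
Discriminant = (-2)^2 - 4*-89 = 360.0
Eigenvalues: lambda_1 = -10.4868, lambda_2 = 8.4868
The function is not concave.

0


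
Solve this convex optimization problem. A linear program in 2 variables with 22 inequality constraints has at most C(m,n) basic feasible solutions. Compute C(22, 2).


Each vertex corresponds to some choice of n active constraints out of m, so the number of vertices is at most C(m, n) = m! / (n!(m-n)!).
m = 22, n = 2
Numerator: 22 * 21
Denominator: 2! = 2
C(22, 2) = 231


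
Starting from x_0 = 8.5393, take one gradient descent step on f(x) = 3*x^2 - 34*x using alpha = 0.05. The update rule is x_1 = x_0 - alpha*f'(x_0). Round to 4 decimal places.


We compute the gradient at x_0 and apply the update.
f'(x) = 6*x - 34
f'(8.5393) = 6*8.5393 - 34 = 17.2358
x_1 = 8.5393 - 0.05*17.2358 = 7.6775


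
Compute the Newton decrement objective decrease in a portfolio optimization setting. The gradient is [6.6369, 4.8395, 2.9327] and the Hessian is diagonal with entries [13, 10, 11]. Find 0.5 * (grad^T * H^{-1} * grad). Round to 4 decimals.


Step 1: H is diagonal, so H^(-1) * g = [0.5105, 0.484, 0.2666].
Step 2: g^T H^(-1) g = sum_i g_i^2 / H_ii
  = (6.6369)^2/13 + (4.8395)^2/10 + (2.9327)^2/11
  = 3.3883 + 2.3421 + 0.7819 = 6.5123
Step 3: Objective decrease = 0.5 * g^T H^(-1) g = 3.2562


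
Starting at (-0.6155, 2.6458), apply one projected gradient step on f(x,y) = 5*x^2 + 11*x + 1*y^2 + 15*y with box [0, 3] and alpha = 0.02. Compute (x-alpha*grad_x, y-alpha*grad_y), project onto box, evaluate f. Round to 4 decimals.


Step 1: Compute gradient at (-0.6155, 2.6458).
grad_x = 2*5*-0.6155 + 11 = 4.845
grad_y = 2*1*2.6458 + 15 = 20.2916
Step 2: Gradient step.
x_raw = -0.6155 - 0.02*4.845 = -0.7124
y_raw = 2.6458 - 0.02*20.2916 = 2.24
Step 3: Project onto [0, 3].
x_proj = clip(-0.7124) = 0.0
y_proj = clip(2.24) = 2.24
Step 4: Evaluate f.
f(0.0, 2.24) = 38.617


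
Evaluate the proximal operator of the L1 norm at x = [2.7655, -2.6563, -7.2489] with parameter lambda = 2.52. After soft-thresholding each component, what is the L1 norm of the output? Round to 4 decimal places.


Soft-thresholding with lambda = 2.52:
prox(2.7655) = sign(2.7655)*max(|2.7655| - 2.52, 0) = 0.2455
prox(-2.6563) = sign(-2.6563)*max(|-2.6563| - 2.52, 0) = -0.1363
prox(-7.2489) = sign(-7.2489)*max(|-7.2489| - 2.52, 0) = -4.7289
prox(x) = [0.2455, -0.1363, -4.7289]
||prox(x)||_1 = 0.2455 + 0.1363 + 4.7289 = 5.1107


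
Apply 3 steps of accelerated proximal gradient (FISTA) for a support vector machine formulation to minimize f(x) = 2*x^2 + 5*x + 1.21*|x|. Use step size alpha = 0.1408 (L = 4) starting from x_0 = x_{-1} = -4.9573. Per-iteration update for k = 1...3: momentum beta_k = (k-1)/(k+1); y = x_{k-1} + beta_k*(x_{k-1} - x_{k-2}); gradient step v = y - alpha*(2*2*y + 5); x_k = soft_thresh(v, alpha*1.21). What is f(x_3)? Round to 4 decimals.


FISTA on f(x) = 2*x^2 + 5*x + 1.21*|x|
L = 4, alpha = 0.1408
Iteration 1: beta = 0.0, y = -4.9573 + 0.0*(-4.9573 + 4.9573) = -4.9573
  grad(y) = -14.8292, v = y - alpha*grad = -2.8693
  prox(v) = soft_thresh(-2.8693, 0.1704) = -2.699
Iteration 2: beta = 0.3333, y = -2.699 + 0.3333*(-2.699 + 4.9573) = -1.9462
  grad(y) = -2.7848, v = y - alpha*grad = -1.5541
  prox(v) = soft_thresh(-1.5541, 0.1704) = -1.3837
Iteration 3: beta = 0.5, y = -1.3837 + 0.5*(-1.3837 + 2.699) = -0.7261
  grad(y) = 2.0955, v = y - alpha*grad = -1.0212
  prox(v) = soft_thresh(-1.0212, 0.1704) = -0.8508
f(x_3) = 2*(-0.8508)^2 + 5*(-0.8508) + 1.21*|-0.8508| = -1.7768


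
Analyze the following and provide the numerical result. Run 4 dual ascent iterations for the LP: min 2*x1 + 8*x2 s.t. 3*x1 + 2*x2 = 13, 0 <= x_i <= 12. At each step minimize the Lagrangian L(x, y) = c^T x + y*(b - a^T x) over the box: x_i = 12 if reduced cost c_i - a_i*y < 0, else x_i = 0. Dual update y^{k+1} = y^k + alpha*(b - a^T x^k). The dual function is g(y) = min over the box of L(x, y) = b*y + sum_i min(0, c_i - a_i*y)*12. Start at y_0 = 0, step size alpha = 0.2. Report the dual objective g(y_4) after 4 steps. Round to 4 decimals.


Dual ascent for LP: min 2*x1 + 8*x2, 3*x1 + 2*x2 = 13, 0 <= x_i <= 12
Step 1: y^k = 0.0, reduced costs: (2.0, 8.0)
  x^k = (0.0, 0.0), subgradient = b - a^T x = 13.0
  y^{k+1} = 0.0 + 0.2*13.0 = 2.6
Step 2: y^k = 2.6, reduced costs: (-5.8, 2.8)
  x^k = (12.0, 0.0), subgradient = b - a^T x = -23.0
  y^{k+1} = 2.6 + 0.2*-23.0 = -2.0
Step 3: y^k = -2.0, reduced costs: (8.0, 12.0)
  x^k = (0.0, 0.0), subgradient = b - a^T x = 13.0
  y^{k+1} = -2.0 + 0.2*13.0 = 0.6
Step 4: y^k = 0.6, reduced costs: (0.2, 6.8)
  x^k = (0.0, 0.0), subgradient = b - a^T x = 13.0
  y^{k+1} = 0.6 + 0.2*13.0 = 3.2
Dual objective at y_4 = 3.2: reduced costs (-7.6, 1.6), box minimizer x = (12.0, 0.0)
g(y_4) = b*y + (c1 - a1*y)*x1 + (c2 - a2*y)*x2 = 13*3.2 + (-7.6)*12.0 + 1.6*0.0 = 41.6 - 91.2 + 0.0 = -49.6


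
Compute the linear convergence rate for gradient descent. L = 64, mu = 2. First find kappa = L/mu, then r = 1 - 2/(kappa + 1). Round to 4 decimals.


Step 1: Compute the condition number.
kappa = L/mu = 64/2 = 32.0
Step 2: Compute the convergence rate.
r = 1 - 2/(kappa + 1) = 1 - 2*mu/(L + mu) = (L - mu)/(L + mu) = 62/66 = 0.9394


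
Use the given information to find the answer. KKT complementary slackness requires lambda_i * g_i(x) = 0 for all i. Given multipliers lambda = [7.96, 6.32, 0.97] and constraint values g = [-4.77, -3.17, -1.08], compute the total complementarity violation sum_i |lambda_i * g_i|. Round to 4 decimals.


KKT complementary slackness check:
lambda_1 * g_1 = 7.96 * -4.77 = -37.9692
lambda_2 * g_2 = 6.32 * -3.17 = -20.0344
lambda_3 * g_3 = 0.97 * -1.08 = -1.0476
Total violation = 37.9692 + 20.0344 + 1.0476 = 59.0512


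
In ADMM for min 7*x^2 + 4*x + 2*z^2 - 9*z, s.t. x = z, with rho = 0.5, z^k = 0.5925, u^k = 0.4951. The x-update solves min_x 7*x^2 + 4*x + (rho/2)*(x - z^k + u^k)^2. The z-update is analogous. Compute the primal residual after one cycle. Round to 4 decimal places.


ADMM iteration with rho = 0.5, z^k = 0.5925, u^k = 0.4951
Step 1: x-update.
Minimize 7*x^2 + 4*x + (0.5/2)*(x - 0.5925 + 0.4951)^2
FOC: (2*7 + 0.5)*x = -4 + 0.5*(0.5925 - 0.4951)
x^{k+1} = -0.2725
Step 2: z-update.
Minimize 2*z^2 - 9*z + (0.5/2)*(-0.2725 - z + 0.4951)^2
FOC: (2*2 + 0.5)*z = 9 + 0.5*(-0.2725 + 0.4951)
z^{k+1} = 2.0247
Step 3: u-update.
u^{k+1} = 0.4951 - 0.2725 - 2.0247 = -1.8021
Step 4: Primal residual = |-0.2725 - 2.0247| = 2.2972


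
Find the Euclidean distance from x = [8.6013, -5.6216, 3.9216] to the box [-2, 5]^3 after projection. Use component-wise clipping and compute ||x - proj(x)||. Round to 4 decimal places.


Project each component onto [-2, 5].
clip(8.6013) = 5.0, clip(-5.6216) = -2.0, clip(3.9216) = 3.9216
Projection = [5.0, -2.0, 3.9216]
Squared diffs: [12.9694, 13.116, 0.0]
Distance = sqrt(26.0854) = 5.1074


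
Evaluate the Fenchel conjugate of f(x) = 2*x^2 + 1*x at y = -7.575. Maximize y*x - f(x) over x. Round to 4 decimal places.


f*(y) = sup_x {y*x - a*x^2 - b*x} = sup_x {(y-b)*x - a*x^2}
FOC: (y - b) - 2a*x = 0 => x* = (y - b)/(2a)
x* = (-7.575 - 1)/(2*2) = -2.1438
f*(-7.575) = (y-b)^2/(4a) = (-7.575 - 1)^2/(4*2)
= 73.5306/8 = 9.1913


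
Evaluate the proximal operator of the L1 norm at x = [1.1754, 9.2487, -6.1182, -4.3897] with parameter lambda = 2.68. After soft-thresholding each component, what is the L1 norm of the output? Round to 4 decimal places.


Soft-thresholding with lambda = 2.68:
prox(1.1754) = sign(1.1754)*max(|1.1754| - 2.68, 0) = 0.0
prox(9.2487) = sign(9.2487)*max(|9.2487| - 2.68, 0) = 6.5687
prox(-6.1182) = sign(-6.1182)*max(|-6.1182| - 2.68, 0) = -3.4382
prox(-4.3897) = sign(-4.3897)*max(|-4.3897| - 2.68, 0) = -1.7097
prox(x) = [0.0, 6.5687, -3.4382, -1.7097]
||prox(x)||_1 = 0.0 + 6.5687 + 3.4382 + 1.7097 = 11.7166


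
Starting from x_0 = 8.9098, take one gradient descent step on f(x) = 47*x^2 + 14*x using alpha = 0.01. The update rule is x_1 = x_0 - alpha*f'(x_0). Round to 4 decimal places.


We compute the gradient at x_0 and apply the update.
f'(x) = 94*x + 14
f'(8.9098) = 94*8.9098 + 14 = 851.5212
x_1 = 8.9098 - 0.01*851.5212 = 0.3946


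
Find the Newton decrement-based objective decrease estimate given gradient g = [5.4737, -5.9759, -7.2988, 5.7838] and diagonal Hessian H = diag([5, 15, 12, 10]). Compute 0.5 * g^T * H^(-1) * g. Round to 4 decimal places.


Step 1: H is diagonal, so H^(-1) * g = [1.0947, -0.3984, -0.6082, 0.5784].
Step 2: g^T H^(-1) g = sum_i g_i^2 / H_ii
  = (5.4737)^2/5 + (-5.9759)^2/15 + (-7.2988)^2/12 + (5.7838)^2/10
  = 5.9923 + 2.3808 + 4.4394 + 3.3452 = 16.1576
Step 3: Objective decrease = 0.5 * g^T H^(-1) g = 8.0788


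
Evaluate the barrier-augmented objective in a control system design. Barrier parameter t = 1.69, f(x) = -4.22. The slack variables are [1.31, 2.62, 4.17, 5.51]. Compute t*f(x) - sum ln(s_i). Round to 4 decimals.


Step 1: Compute log-barrier.
ln values: [0.27, 0.9632, 1.4279, 1.7066]
phi = -(0.27 + 0.9632 + 1.4279 + 1.7066) = -4.3677
Step 2: Compute augmented objective.
t*f(x) = 1.69*-4.22 = -7.1318
Total = -7.1318 - 4.3677 = -11.4995


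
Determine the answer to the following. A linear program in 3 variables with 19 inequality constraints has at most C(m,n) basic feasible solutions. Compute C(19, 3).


Each vertex corresponds to some choice of n active constraints out of m, so the number of vertices is at most C(m, n) = m! / (n!(m-n)!).
m = 19, n = 3
Numerator: 19 * 18 * 17
Denominator: 3! = 6
C(19, 3) = 969


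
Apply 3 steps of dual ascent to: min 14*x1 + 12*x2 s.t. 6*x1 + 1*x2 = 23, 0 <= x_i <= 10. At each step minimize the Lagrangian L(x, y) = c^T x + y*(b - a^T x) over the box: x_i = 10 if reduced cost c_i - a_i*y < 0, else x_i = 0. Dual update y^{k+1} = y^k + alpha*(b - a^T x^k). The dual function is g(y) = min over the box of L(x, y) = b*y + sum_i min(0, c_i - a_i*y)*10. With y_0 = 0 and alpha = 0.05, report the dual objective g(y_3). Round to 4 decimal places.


Dual ascent for LP: min 14*x1 + 12*x2, 6*x1 + 1*x2 = 23, 0 <= x_i <= 10
Step 1: y^k = 0.0, reduced costs: (14.0, 12.0)
  x^k = (0.0, 0.0), subgradient = b - a^T x = 23.0
  y^{k+1} = 0.0 + 0.05*23.0 = 1.15
Step 2: y^k = 1.15, reduced costs: (7.1, 10.85)
  x^k = (0.0, 0.0), subgradient = b - a^T x = 23.0
  y^{k+1} = 1.15 + 0.05*23.0 = 2.3
Step 3: y^k = 2.3, reduced costs: (0.2, 9.7)
  x^k = (0.0, 0.0), subgradient = b - a^T x = 23.0
  y^{k+1} = 2.3 + 0.05*23.0 = 3.45
Dual objective at y_3 = 3.45: reduced costs (-6.7, 8.55), box minimizer x = (10.0, 0.0)
g(y_3) = b*y + (c1 - a1*y)*x1 + (c2 - a2*y)*x2 = 23*3.45 + (-6.7)*10.0 + 8.55*0.0 = 79.35 - 67.0 + 0.0 = 12.35


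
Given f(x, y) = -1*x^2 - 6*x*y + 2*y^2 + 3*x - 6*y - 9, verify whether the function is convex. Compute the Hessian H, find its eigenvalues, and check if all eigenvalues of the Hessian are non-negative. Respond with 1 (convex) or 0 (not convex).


The Hessian of f(x,y) = -1*x^2 - 6*x*y + 2*y^2 + 3*x - 6*y - 9 is:
H = [[-2, -6], [-6, 4]]
Trace = -2 + 4 = 2
Determinant = -2*4 - (-6)^2 = -44
Discriminant = (2)^2 - 4*-44 = 180.0
Eigenvalues: lambda_1 = -5.7082, lambda_2 = 7.7082
The function is not convex.

0


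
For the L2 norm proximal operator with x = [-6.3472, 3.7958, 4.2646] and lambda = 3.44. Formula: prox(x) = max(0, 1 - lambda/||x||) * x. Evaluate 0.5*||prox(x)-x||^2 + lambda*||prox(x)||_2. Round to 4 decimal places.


Step 1: Compute ||x||.
||x|| = 8.5371
Step 2: Compute scaling factor.
scale = max(0, 1 - 3.44/8.5371) = 0.5971
Step 3: prox(x) = [-3.7896, 2.2663, 2.5462]
||prox(x)|| = 5.0971
Step 4: Proximal objective.
0.5*||prox-x||^2 = 5.9168
lambda*||prox|| = 17.534
Total = 23.4508


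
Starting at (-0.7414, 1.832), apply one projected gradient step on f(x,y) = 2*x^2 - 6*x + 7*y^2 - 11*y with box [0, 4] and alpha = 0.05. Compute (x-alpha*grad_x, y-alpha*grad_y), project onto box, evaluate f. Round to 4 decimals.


Step 1: Compute gradient at (-0.7414, 1.832).
grad_x = 2*2*-0.7414 - 6 = -8.9656
grad_y = 2*7*1.832 - 11 = 14.648
Step 2: Gradient step.
x_raw = -0.7414 - 0.05*-8.9656 = -0.2931
y_raw = 1.832 - 0.05*14.648 = 1.0996
Step 3: Project onto [0, 4].
x_proj = clip(-0.2931) = 0.0
y_proj = clip(1.0996) = 1.0996
Step 4: Evaluate f.
f(0.0, 1.0996) = -3.6318


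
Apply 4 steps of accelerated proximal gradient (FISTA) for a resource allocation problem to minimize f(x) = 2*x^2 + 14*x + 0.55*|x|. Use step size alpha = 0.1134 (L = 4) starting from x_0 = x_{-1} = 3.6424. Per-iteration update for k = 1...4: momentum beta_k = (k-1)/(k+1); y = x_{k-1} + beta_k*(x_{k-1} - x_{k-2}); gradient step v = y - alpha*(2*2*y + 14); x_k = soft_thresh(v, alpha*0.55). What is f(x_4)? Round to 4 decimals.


FISTA on f(x) = 2*x^2 + 14*x + 0.55*|x|
L = 4, alpha = 0.1134
Iteration 1: beta = 0.0, y = 3.6424 + 0.0*(3.6424 - 3.6424) = 3.6424
  grad(y) = 28.5696, v = y - alpha*grad = 0.4026
  prox(v) = soft_thresh(0.4026, 0.0624) = 0.3402
Iteration 2: beta = 0.3333, y = 0.3402 + 0.3333*(0.3402 - 3.6424) = -0.7605
  grad(y) = 10.9581, v = y - alpha*grad = -2.0031
  prox(v) = soft_thresh(-2.0031, 0.0624) = -1.9408
Iteration 3: beta = 0.5, y = -1.9408 + 0.5*(-1.9408 - 0.3402) = -3.0813
  grad(y) = 1.675, v = y - alpha*grad = -3.2712
  prox(v) = soft_thresh(-3.2712, 0.0624) = -3.2088
Iteration 4: beta = 0.6, y = -3.2088 + 0.6*(-3.2088 + 1.9408) = -3.9697
  grad(y) = -1.8787, v = y - alpha*grad = -3.7566
  prox(v) = soft_thresh(-3.7566, 0.0624) = -3.6943
f(x_4) = 2*(-3.6943)^2 + 14*(-3.6943) + 0.55*|-3.6943| = -22.3927


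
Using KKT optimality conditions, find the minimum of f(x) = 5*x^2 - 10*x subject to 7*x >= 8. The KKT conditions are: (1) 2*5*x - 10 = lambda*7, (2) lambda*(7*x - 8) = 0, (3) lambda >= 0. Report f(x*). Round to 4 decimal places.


Step 1: Try lambda = 0 (constraint inactive).
x_unc = 10/(2*5) = 1.0
Check: 7*1.0 = 7.0 < 8 -- violated!
Step 2: Constraint must be active: 7*x = 8
x* = 8/7 = 1.1429 (rounded; the exact value 8/7 is used below)
lambda = (2*5*(8/7) - 10)/7 = 0.2041
Step 3: Compute optimal value.
f(x*) = 5*(8/7)^2 - 10*(8/7) = -4.898


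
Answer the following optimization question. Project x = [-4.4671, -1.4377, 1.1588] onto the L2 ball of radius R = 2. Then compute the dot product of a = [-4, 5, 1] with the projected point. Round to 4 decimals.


Step 1: Compute ||x|| (intermediates to 6 decimals).
||x|| = sqrt((-4.4671)^2 + (-1.4377)^2 + 1.1588^2) = 4.833713
Step 2: Project.
Since ||x|| > R, scale = R/||x|| = 2/4.833713 = 0.413761, proj(x) = scale * x
proj(x) = [-1.848312, -0.594864, 0.479466]
Step 3: Dot product.
a^T * proj(x) = -4*(-1.848312) + 5*(-0.594864) + 1*0.479466 = 4.8984
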